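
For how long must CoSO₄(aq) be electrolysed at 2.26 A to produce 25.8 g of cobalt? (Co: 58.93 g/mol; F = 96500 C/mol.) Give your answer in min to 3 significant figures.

n(Co) = 25.8 / 58.93 = 0.4378 mol
Co²⁺ + 2e⁻ → Co, so n(e⁻) = 2 × 0.4378 = 0.8756 mol
Q = 0.8756 × 96500 = 84500 C
t = Q / I = 84500 / 2.26 = 37390 s = 623 min

623 min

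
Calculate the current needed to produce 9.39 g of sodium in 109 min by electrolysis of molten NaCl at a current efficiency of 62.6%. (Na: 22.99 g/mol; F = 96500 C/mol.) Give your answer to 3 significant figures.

n(Na) = 9.39 / 22.99 = 0.4084 mol
Na⁺ + e⁻ → Na, so n(e⁻) = 0.4084 mol
Q = 0.4084 × 96500 / 0.626 = 62960 C
I = Q / t = 62960 / 6540 s = 9.63 A

9.63 A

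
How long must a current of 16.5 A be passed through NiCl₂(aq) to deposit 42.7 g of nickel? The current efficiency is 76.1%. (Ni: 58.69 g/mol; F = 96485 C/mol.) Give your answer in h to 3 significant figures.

n(Ni) = 42.7 / 58.69 = 0.7276 mol
Ni²⁺ + 2e⁻ → Ni, so n(e⁻) = 2 × 0.7276 = 1.455 mol
Q = 1.455 × 96485 / 0.761 = 1.845×10^5 C
t = Q / I = 1.845×10^5 / 16.5 = 11180 s = 3.11 h

3.11 h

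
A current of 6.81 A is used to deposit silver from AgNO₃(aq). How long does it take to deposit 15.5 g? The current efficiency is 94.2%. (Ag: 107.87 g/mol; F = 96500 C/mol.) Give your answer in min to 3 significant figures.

n(Ag) = 15.5 / 107.87 = 0.1437 mol
Ag⁺ + e⁻ → Ag, so n(e⁻) = 0.1437 mol
Q = 0.1437 × 96500 / 0.942 = 14720 C
t = Q / I = 14720 / 6.81 = 2162 s = 36.0 min

36.0 min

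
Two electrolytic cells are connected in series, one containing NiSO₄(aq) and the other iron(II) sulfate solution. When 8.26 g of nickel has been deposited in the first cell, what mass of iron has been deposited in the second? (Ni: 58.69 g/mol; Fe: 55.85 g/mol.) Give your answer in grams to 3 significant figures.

n(Ni) = 8.26 / 58.69 = 0.1407 mol
Ni²⁺ + 2e⁻ → Ni, so n(e⁻) = 2 × 0.1407 = 0.2814 mol
In series, the same 0.2814 mol of electrons flows through the second cell.
Fe²⁺ + 2e⁻ → Fe, so n(Fe) = 0.2814 / 2 = 0.1407 mol
m(Fe) = 0.1407 × 55.85 = 7.86 g

7.86 g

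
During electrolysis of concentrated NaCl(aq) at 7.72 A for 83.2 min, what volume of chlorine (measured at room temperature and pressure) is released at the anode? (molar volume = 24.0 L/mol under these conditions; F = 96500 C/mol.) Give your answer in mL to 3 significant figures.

4790 mL

Charge passed = 7.72 × 4992 = 38540 C
Moles of electrons = 38540 / 96500 = 0.3994 mol
2Cl⁻ → Cl₂ + 2e⁻, so n(Cl₂) = 0.3994 / 2 = 0.1997 mol
V = 0.1997 × 24.0 = 4.793 L
= 4790 mL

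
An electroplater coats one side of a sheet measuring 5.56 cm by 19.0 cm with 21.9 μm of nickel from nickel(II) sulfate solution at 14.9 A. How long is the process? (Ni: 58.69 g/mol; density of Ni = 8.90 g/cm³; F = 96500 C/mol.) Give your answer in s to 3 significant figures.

454 s

Plated area = 5.56 × 19.0 = 105.6 cm²
Volume = 105.6 × 21.9×10⁻⁴ cm = 0.2313 cm³
m(Ni) = 0.2313 × 8.90 = 2.059 g
n(Ni) = 2.059 / 58.69 = 0.03508 mol; n(e⁻) = 2 × 0.03508 = 0.07016 mol
Q = 0.07016 × 96500 = 6770 C
t = 6770 / 14.9 = 454.4 s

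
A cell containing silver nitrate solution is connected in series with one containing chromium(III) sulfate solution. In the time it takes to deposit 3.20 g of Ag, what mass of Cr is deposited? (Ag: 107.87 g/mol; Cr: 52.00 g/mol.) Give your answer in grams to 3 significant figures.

0.514 g

n(Ag) = 3.20 / 107.87 = 0.02967 mol
Ag⁺ + e⁻ → Ag, so n(e⁻) = 0.02967 mol
In series, the same 0.02967 mol of electrons flows through the second cell.
Cr³⁺ + 3e⁻ → Cr, so n(Cr) = 0.02967 / 3 = 0.009890 mol
m(Cr) = 0.009890 × 52.00 = 0.514 g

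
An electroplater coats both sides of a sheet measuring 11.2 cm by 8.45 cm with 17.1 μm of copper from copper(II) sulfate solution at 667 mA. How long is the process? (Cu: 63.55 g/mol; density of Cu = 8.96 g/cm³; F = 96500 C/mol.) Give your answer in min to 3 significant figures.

220 min

Plated area = 2 × 11.2 × 8.45 = 189.3 cm²
Volume = 189.3 × 17.1×10⁻⁴ cm = 0.3237 cm³
m(Cu) = 0.3237 × 8.96 = 2.900 g
n(Cu) = 2.900 / 63.55 = 0.04563 mol; n(e⁻) = 2 × 0.04563 = 0.09126 mol
Q = 0.09126 × 96500 = 8807 C
t = 8807 / 0.667 = 13200 s = 220 min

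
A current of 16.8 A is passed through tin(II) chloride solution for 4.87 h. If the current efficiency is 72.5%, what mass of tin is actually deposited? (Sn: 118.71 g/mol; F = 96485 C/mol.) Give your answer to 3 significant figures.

Q = 16.8 × 17532 = 2.945×10^5 C
n(e⁻) = 2.945×10^5 / 96485 = 3.052 mol
Sn²⁺ + 2e⁻ → Sn, so theoretical m(Sn) = 1.526 × 118.71 = 181.2 g
Actual mass = 72.5% × 181.2 = 131 g

131 g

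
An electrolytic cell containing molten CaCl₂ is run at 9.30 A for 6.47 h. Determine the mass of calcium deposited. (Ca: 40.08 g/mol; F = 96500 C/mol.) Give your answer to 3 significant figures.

Q = It = 9.30 × 23292 = 2.166×10^5 C
Moles of electrons = 2.166×10^5 / 96500 = 2.245 mol
Ca²⁺ + 2e⁻ → Ca, so n(Ca) = 2.245 / 2 = 1.123 mol
m = 1.123 × 40.08 = 45.0 g

45.0 g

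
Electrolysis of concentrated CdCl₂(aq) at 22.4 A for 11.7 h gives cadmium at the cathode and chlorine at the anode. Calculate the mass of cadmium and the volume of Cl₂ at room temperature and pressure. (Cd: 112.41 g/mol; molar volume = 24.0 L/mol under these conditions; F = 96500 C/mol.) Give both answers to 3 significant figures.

Q = 22.4 × 42120 = 9.435×10^5 C; n(e⁻) = 9.435×10^5 / 96500 = 9.777 mol
Cathode: Cd²⁺ + 2e⁻ → Cd → n(Cd) = 9.777/2 = 4.889 mol → 550 g
Anode: 2Cl⁻ → Cl₂ + 2e⁻ → n(Cl₂) = 9.777/2 = 4.889 mol → 117 L

550 g Cd; 117 L Cl₂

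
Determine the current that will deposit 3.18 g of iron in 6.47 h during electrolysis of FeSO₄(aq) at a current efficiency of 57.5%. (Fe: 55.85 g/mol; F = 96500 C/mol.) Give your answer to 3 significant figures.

n(Fe) = 3.18 / 55.85 = 0.05694 mol
Fe²⁺ + 2e⁻ → Fe, so n(e⁻) = 2 × 0.05694 = 0.1139 mol
Q = 0.1139 × 96500 / 0.575 = 19120 C
I = Q / t = 19120 / 23292 s = 0.821 A

0.821 A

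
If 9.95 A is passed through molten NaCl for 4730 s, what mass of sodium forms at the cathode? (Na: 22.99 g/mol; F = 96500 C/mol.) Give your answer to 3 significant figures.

11.2 g

Q = It = 9.95 × 4730 = 47060 C
n(e⁻) = 47060 / 96500 = 0.4877 mol
Na⁺ + e⁻ → Na, so n(Na) = 0.4877 mol
m = 0.4877 × 22.99 = 11.2 g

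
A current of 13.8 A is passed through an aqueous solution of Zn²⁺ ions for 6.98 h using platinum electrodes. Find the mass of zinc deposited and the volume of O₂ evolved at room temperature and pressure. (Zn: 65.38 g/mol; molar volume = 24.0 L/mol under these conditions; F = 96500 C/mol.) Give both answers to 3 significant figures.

117 g Zn; 21.6 L O₂

Q = 13.8 × 25128 = 3.468×10^5 C; n(e⁻) = 3.468×10^5 / 96500 = 3.594 mol
Cathode: Zn²⁺ + 2e⁻ → Zn → n(Zn) = 3.594/2 = 1.797 mol → 117 g
Anode: 2H₂O → O₂ + 4H⁺ + 4e⁻ → n(O₂) = 3.594/4 = 0.8985 mol → 21.6 L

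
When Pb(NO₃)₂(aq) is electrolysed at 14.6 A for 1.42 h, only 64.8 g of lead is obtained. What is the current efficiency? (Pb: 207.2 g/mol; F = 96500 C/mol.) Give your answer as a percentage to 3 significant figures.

80.9%

Q = 14.6 × 5112 = 74640 C
n(e⁻) = 74640 / 96500 = 0.7735 mol
Pb²⁺ + 2e⁻ → Pb, so theoretical n(Pb) = 0.3868 mol → 80.14 g
Efficiency = 64.8 / 80.14 = 0.8086 = 80.9%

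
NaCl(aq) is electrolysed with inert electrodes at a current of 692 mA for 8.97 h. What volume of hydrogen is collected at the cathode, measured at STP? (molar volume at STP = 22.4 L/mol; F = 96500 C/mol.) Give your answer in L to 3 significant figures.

2.59 L

Charge passed = 0.692 × 32292 = 22350 C
n(e⁻) = Q/F = 22350/96500 = 0.2316 mol
2H⁺ + 2e⁻ → H₂, so n(H₂) = 0.2316 / 2 = 0.1158 mol
V = 0.1158 × 22.4 = 2.594 L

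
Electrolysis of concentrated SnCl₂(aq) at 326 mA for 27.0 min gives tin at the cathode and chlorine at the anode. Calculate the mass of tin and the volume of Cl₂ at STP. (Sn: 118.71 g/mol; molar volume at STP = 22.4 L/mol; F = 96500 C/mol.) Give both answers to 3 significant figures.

0.325 g Sn; 0.0613 L Cl₂

Q = 0.326 × 1620 = 528.1 C; n(e⁻) = 528.1 / 96500 = 0.005473 mol
Cathode: Sn²⁺ + 2e⁻ → Sn → n(Sn) = 0.005473/2 = 0.002737 mol → 0.325 g
Anode: 2Cl⁻ → Cl₂ + 2e⁻ → n(Cl₂) = 0.005473/2 = 0.002737 mol → 0.0613 L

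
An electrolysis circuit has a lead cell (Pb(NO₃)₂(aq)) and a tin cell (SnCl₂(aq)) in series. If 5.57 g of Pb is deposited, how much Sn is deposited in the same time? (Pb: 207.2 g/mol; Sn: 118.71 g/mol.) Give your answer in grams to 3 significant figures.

n(Pb) = 5.57 / 207.2 = 0.02688 mol
Pb²⁺ + 2e⁻ → Pb, so n(e⁻) = 2 × 0.02688 = 0.05376 mol
In series, the same 0.05376 mol of electrons flows through the second cell.
Sn²⁺ + 2e⁻ → Sn, so n(Sn) = 0.05376 / 2 = 0.02688 mol
m(Sn) = 0.02688 × 118.71 = 3.19 g

3.19 g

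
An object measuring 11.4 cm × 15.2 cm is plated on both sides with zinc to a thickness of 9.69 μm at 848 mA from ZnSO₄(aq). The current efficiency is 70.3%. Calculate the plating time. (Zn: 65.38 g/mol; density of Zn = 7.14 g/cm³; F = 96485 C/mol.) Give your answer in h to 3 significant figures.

Plated area = 2 × 11.4 × 15.2 = 346.6 cm²
Volume = 346.6 × 9.69×10⁻⁴ cm = 0.3359 cm³
m(Zn) = 0.3359 × 7.14 = 2.398 g
n(Zn) = 2.398 / 65.38 = 0.03668 mol; n(e⁻) = 2 × 0.03668 = 0.07336 mol
Q = 0.07336 × 96485 / 0.703 = 10070 C
t = 10070 / 0.848 = 11880 s = 3.30 h

3.30 h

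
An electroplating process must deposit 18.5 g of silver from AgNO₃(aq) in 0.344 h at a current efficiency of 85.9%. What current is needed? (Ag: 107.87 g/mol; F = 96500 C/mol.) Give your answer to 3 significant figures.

n(Ag) = 18.5 / 107.87 = 0.1715 mol
Ag⁺ + e⁻ → Ag, so n(e⁻) = 0.1715 mol
Q = 0.1715 × 96500 / 0.859 = 19270 C
I = Q / t = 19270 / 1238.4 s = 15.6 A

15.6 A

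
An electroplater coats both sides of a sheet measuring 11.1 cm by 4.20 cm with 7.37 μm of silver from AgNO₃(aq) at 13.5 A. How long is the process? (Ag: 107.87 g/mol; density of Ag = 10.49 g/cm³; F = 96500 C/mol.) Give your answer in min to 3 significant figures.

0.796 min

Plated area = 2 × 11.1 × 4.20 = 93.24 cm²
Volume = 93.24 × 7.37×10⁻⁴ cm = 0.06872 cm³
m(Ag) = 0.06872 × 10.49 = 0.7209 g
n(Ag) = 0.7209 / 107.87 = 0.006683 mol; n(e⁻) = 0.006683 mol
Q = 0.006683 × 96500 = 644.9 C
t = 644.9 / 13.5 = 47.77 s = 0.796 min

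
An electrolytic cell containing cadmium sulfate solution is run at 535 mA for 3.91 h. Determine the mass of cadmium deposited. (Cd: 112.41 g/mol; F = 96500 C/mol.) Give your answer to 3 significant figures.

4.39 g

Charge passed = 0.535 × 14076 = 7531 C
n(e⁻) = Q/F = 7531/96500 = 0.07804 mol
Cd²⁺ + 2e⁻ → Cd, so n(Cd) = 0.07804 / 2 = 0.03902 mol
m = 0.03902 × 112.41 = 4.39 g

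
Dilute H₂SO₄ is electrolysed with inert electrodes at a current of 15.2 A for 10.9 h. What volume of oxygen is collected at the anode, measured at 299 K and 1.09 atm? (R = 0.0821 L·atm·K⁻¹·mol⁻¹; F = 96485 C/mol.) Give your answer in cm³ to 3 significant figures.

Q = It = 15.2 × 39240 = 5.964×10^5 C
n(e⁻) = Q/F = 5.964×10^5/96485 = 6.181 mol
2H₂O → O₂ + 4H⁺ + 4e⁻, so n(O₂) = 6.181 / 4 = 1.545 mol
V = nRT/P = 1.545 × 0.0821 × 299 / 1.09 = 34.79 L
= 34800 cm³

34800 cm³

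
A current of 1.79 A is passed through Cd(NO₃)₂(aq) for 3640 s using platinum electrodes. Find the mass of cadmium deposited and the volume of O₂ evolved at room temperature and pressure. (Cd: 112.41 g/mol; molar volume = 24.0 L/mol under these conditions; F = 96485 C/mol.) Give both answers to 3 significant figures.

3.80 g Cd; 0.405 L O₂

Q = 1.79 × 3640 = 6516 C; n(e⁻) = 6516 / 96485 = 0.06753 mol
Cathode: Cd²⁺ + 2e⁻ → Cd → n(Cd) = 0.06753/2 = 0.03377 mol → 3.80 g
Anode: 2H₂O → O₂ + 4H⁺ + 4e⁻ → n(O₂) = 0.06753/4 = 0.01688 mol → 0.405 L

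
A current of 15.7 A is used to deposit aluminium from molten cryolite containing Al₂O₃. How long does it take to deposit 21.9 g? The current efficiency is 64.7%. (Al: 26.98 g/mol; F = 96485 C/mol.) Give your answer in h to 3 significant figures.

n(Al) = 21.9 / 26.98 = 0.8117 mol
Al³⁺ + 3e⁻ → Al, so n(e⁻) = 3 × 0.8117 = 2.435 mol
Q = 2.435 × 96485 / 0.647 = 3.631×10^5 C
t = Q / I = 3.631×10^5 / 15.7 = 23130 s = 6.43 h

6.43 h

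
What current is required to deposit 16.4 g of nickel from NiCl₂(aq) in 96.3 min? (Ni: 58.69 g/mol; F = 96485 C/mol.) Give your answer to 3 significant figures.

9.33 A

n(Ni) = 16.4 / 58.69 = 0.2794 mol
Ni²⁺ + 2e⁻ → Ni, so n(e⁻) = 2 × 0.2794 = 0.5588 mol
Q = 0.5588 × 96485 = 53920 C
I = Q / t = 53920 / 5778 s = 9.33 A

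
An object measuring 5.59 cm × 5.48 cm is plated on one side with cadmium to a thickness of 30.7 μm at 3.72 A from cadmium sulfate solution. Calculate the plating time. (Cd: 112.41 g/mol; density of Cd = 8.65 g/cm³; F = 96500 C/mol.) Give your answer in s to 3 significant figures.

375 s

Plated area = 5.59 × 5.48 = 30.63 cm²
Volume = 30.63 × 30.7×10⁻⁴ cm = 0.09403 cm³
m(Cd) = 0.09403 × 8.65 = 0.8134 g
n(Cd) = 0.8134 / 112.41 = 0.007236 mol; n(e⁻) = 2 × 0.007236 = 0.01447 mol
Q = 0.01447 × 96500 = 1396 C
t = 1396 / 3.72 = 375.3 s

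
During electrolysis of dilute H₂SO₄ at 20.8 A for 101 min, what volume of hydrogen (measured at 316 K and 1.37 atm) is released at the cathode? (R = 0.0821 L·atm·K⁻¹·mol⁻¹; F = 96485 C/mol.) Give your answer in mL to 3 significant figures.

Q = 20.8 A × 6060 s = 1.260×10^5 C
Moles of electrons = 1.260×10^5 / 96485 = 1.306 mol
2H⁺ + 2e⁻ → H₂, so n(H₂) = 1.306 / 2 = 0.6530 mol
V = nRT/P = 0.6530 × 0.0821 × 316 / 1.37 = 12.37 L
= 12400 mL

12400 mL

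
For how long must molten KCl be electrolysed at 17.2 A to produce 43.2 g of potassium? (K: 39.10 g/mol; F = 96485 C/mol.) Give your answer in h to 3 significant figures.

1.72 h

n(K) = 43.2 / 39.10 = 1.105 mol
K⁺ + e⁻ → K, so n(e⁻) = 1.105 mol
Q = 1.105 × 96485 = 1.066×10^5 C
t = Q / I = 1.066×10^5 / 17.2 = 6198 s = 1.72 h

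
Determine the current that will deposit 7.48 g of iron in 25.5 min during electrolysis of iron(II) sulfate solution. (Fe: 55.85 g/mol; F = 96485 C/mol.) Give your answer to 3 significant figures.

n(Fe) = 7.48 / 55.85 = 0.1339 mol
Fe²⁺ + 2e⁻ → Fe, so n(e⁻) = 2 × 0.1339 = 0.2678 mol
Q = 0.2678 × 96485 = 25840 C
I = Q / t = 25840 / 1530 s = 16.9 A

16.9 A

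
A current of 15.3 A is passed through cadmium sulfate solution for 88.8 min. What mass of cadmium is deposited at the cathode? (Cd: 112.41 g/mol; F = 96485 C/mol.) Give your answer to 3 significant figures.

47.5 g

Q = It = 15.3 × 5328 = 81520 C
Moles of electrons = 81520 / 96485 = 0.8449 mol
Cd²⁺ + 2e⁻ → Cd, so n(Cd) = 0.8449 / 2 = 0.4225 mol
m = 0.4225 × 112.41 = 47.5 g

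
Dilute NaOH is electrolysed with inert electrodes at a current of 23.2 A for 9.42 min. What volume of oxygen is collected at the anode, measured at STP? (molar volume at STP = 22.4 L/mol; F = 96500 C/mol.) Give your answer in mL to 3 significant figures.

761 mL

Q = It = 23.2 × 565.2 = 13110 C
n(e⁻) = 13110 / 96500 = 0.1359 mol
2H₂O → O₂ + 4H⁺ + 4e⁻, so n(O₂) = 0.1359 / 4 = 0.03398 mol
V = 0.03398 × 22.4 = 0.7612 L
= 761 mL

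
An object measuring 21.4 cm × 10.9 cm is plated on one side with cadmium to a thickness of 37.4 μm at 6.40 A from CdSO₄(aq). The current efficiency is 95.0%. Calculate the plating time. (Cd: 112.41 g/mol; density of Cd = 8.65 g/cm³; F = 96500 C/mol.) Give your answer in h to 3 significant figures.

Plated area = 21.4 × 10.9 = 233.3 cm²
Volume = 233.3 × 37.4×10⁻⁴ cm = 0.8725 cm³
m(Cd) = 0.8725 × 8.65 = 7.547 g
n(Cd) = 7.547 / 112.41 = 0.06714 mol; n(e⁻) = 2 × 0.06714 = 0.1343 mol
Q = 0.1343 × 96500 / 0.950 = 13640 C
t = 13640 / 6.40 = 2131 s = 0.592 h

0.592 h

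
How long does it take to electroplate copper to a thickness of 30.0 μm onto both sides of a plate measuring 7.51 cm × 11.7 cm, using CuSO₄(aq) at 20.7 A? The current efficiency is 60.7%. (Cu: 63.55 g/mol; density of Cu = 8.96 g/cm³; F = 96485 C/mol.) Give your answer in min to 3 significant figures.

Plated area = 2 × 7.51 × 11.7 = 175.7 cm²
Volume = 175.7 × 30.0×10⁻⁴ cm = 0.5271 cm³
m(Cu) = 0.5271 × 8.96 = 4.723 g
n(Cu) = 4.723 / 63.55 = 0.07432 mol; n(e⁻) = 2 × 0.07432 = 0.1486 mol
Q = 0.1486 × 96485 / 0.607 = 23620 C
t = 23620 / 20.7 = 1141 s = 19.0 min

19.0 min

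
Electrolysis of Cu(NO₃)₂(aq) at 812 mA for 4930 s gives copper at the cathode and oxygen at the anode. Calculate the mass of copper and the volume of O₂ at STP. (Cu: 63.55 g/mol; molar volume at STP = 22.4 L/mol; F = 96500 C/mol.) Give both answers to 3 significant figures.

Q = 0.812 × 4930 = 4003 C; n(e⁻) = 4003 / 96500 = 0.04148 mol
Cathode: Cu²⁺ + 2e⁻ → Cu → n(Cu) = 0.04148/2 = 0.02074 mol → 1.32 g
Anode: 2H₂O → O₂ + 4H⁺ + 4e⁻ → n(O₂) = 0.04148/4 = 0.01037 mol → 0.232 L

1.32 g Cu; 0.232 L O₂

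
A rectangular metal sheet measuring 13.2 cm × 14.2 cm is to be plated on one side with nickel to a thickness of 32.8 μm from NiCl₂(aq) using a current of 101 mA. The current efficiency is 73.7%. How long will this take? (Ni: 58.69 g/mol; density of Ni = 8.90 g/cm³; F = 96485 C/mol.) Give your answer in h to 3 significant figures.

67.1 h

Plated area = 13.2 × 14.2 = 187.4 cm²
Volume = 187.4 × 32.8×10⁻⁴ cm = 0.6147 cm³
m(Ni) = 0.6147 × 8.90 = 5.471 g
n(Ni) = 5.471 / 58.69 = 0.09322 mol; n(e⁻) = 2 × 0.09322 = 0.1864 mol
Q = 0.1864 × 96485 / 0.737 = 24400 C
t = 24400 / 0.101 = 2.416×10^5 s = 67.1 h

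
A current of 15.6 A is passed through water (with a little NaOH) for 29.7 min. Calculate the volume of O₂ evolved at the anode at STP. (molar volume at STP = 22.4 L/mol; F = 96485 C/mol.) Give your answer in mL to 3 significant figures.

Q = 15.6 A × 1782 s = 27800 C
n(e⁻) = Q/F = 27800/96485 = 0.2881 mol
2H₂O → O₂ + 4H⁺ + 4e⁻, so n(O₂) = 0.2881 / 4 = 0.07203 mol
V = 0.07203 × 22.4 = 1.613 L
= 1610 mL

1610 mL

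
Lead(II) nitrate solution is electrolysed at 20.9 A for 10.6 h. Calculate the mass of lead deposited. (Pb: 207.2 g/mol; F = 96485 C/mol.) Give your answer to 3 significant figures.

Q = It = 20.9 × 38160 = 7.975×10^5 C
n(e⁻) = 7.975×10^5 / 96485 = 8.266 mol
Pb²⁺ + 2e⁻ → Pb, so n(Pb) = 8.266 / 2 = 4.133 mol
m = 4.133 × 207.2 = 856 g

856 g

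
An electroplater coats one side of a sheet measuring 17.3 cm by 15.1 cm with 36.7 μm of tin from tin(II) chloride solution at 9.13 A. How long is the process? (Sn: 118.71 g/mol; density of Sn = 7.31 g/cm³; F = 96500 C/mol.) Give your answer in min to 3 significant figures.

20.8 min

Plated area = 17.3 × 15.1 = 261.2 cm²
Volume = 261.2 × 36.7×10⁻⁴ cm = 0.9586 cm³
m(Sn) = 0.9586 × 7.31 = 7.007 g
n(Sn) = 7.007 / 118.71 = 0.05903 mol; n(e⁻) = 2 × 0.05903 = 0.1181 mol
Q = 0.1181 × 96500 = 11400 C
t = 11400 / 9.13 = 1249 s = 20.8 min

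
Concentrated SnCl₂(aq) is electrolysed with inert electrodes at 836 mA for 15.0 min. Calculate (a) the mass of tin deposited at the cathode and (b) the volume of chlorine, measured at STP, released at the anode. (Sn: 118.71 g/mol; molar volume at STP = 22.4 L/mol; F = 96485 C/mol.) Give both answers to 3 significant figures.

0.463 g Sn; 0.0873 L Cl₂

Q = 0.836 × 900 = 752.4 C; n(e⁻) = 752.4 / 96485 = 0.007798 mol
Cathode: Sn²⁺ + 2e⁻ → Sn → n(Sn) = 0.007798/2 = 0.003899 mol → 0.463 g
Anode: 2Cl⁻ → Cl₂ + 2e⁻ → n(Cl₂) = 0.007798/2 = 0.003899 mol → 0.0873 L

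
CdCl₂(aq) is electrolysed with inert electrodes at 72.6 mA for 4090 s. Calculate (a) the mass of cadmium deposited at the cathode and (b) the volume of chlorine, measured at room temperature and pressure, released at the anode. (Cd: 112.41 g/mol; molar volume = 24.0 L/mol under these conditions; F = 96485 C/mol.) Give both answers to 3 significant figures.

Q = 0.0726 × 4090 = 296.9 C; n(e⁻) = 296.9 / 96485 = 0.003077 mol
Cathode: Cd²⁺ + 2e⁻ → Cd → n(Cd) = 0.003077/2 = 0.001539 mol → 0.173 g
Anode: 2Cl⁻ → Cl₂ + 2e⁻ → n(Cl₂) = 0.003077/2 = 0.001539 mol → 0.0369 L

0.173 g Cd; 0.0369 L Cl₂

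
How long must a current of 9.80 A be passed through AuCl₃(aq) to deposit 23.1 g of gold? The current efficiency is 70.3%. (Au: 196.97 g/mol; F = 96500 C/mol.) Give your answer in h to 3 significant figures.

n(Au) = 23.1 / 196.97 = 0.1173 mol
Au³⁺ + 3e⁻ → Au, so n(e⁻) = 3 × 0.1173 = 0.3519 mol
Q = 0.3519 × 96500 / 0.703 = 48300 C
t = Q / I = 48300 / 9.80 = 4929 s = 1.37 h

1.37 h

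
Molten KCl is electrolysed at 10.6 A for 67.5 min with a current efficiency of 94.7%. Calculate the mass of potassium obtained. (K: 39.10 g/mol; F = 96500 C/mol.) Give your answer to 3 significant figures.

16.5 g

Q = 10.6 × 4050 = 42930 C
n(e⁻) = 42930 / 96500 = 0.4449 mol
K⁺ + e⁻ → K, so theoretical m(K) = 0.4449 × 39.10 = 17.40 g
Actual mass = 94.7% × 17.40 = 16.5 g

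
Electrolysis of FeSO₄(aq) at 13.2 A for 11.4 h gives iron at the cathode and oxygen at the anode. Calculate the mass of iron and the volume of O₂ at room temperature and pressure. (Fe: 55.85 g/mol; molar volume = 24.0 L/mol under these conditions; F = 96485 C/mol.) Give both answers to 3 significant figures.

157 g Fe; 33.7 L O₂

Q = 13.2 × 41040 = 5.417×10^5 C; n(e⁻) = 5.417×10^5 / 96485 = 5.614 mol
Cathode: Fe²⁺ + 2e⁻ → Fe → n(Fe) = 5.614/2 = 2.807 mol → 157 g
Anode: 2H₂O → O₂ + 4H⁺ + 4e⁻ → n(O₂) = 5.614/4 = 1.404 mol → 33.7 L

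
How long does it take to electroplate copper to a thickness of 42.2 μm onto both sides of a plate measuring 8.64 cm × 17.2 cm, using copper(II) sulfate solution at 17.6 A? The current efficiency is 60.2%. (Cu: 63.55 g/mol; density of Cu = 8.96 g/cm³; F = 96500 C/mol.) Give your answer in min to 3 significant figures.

Plated area = 2 × 8.64 × 17.2 = 297.2 cm²
Volume = 297.2 × 42.2×10⁻⁴ cm = 1.254 cm³
m(Cu) = 1.254 × 8.96 = 11.24 g
n(Cu) = 11.24 / 63.55 = 0.1769 mol; n(e⁻) = 2 × 0.1769 = 0.3538 mol
Q = 0.3538 × 96500 / 0.602 = 56710 C
t = 56710 / 17.6 = 3222 s = 53.7 min

53.7 min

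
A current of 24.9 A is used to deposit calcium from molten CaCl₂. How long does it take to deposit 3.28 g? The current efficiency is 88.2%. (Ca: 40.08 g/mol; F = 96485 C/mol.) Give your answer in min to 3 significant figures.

n(Ca) = 3.28 / 40.08 = 0.08184 mol
Ca²⁺ + 2e⁻ → Ca, so n(e⁻) = 2 × 0.08184 = 0.1637 mol
Q = 0.1637 × 96485 / 0.882 = 17910 C
t = Q / I = 17910 / 24.9 = 719.3 s = 12.0 min

12.0 min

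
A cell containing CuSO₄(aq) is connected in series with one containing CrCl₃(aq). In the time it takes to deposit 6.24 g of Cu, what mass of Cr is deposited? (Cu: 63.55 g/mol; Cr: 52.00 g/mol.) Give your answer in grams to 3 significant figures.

3.40 g

n(Cu) = 6.24 / 63.55 = 0.09819 mol
Cu²⁺ + 2e⁻ → Cu, so n(e⁻) = 2 × 0.09819 = 0.1964 mol
In series, the same 0.1964 mol of electrons flows through the second cell.
Cr³⁺ + 3e⁻ → Cr, so n(Cr) = 0.1964 / 3 = 0.06547 mol
m(Cr) = 0.06547 × 52.00 = 3.40 g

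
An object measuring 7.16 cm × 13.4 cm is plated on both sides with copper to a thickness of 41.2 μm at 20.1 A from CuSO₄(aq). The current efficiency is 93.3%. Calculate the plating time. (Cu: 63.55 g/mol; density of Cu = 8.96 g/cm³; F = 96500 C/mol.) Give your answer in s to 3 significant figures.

Plated area = 2 × 7.16 × 13.4 = 191.9 cm²
Volume = 191.9 × 41.2×10⁻⁴ cm = 0.7906 cm³
m(Cu) = 0.7906 × 8.96 = 7.084 g
n(Cu) = 7.084 / 63.55 = 0.1115 mol; n(e⁻) = 2 × 0.1115 = 0.2230 mol
Q = 0.2230 × 96500 / 0.933 = 23060 C
t = 23060 / 20.1 = 1147 s

1150 s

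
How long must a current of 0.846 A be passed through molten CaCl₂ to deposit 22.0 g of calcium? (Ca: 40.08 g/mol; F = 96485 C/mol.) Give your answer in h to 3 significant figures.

34.8 h

n(Ca) = 22.0 / 40.08 = 0.5489 mol
Ca²⁺ + 2e⁻ → Ca, so n(e⁻) = 2 × 0.5489 = 1.098 mol
Q = 1.098 × 96485 = 1.059×10^5 C
t = Q / I = 1.059×10^5 / 0.846 = 1.252×10^5 s = 34.8 h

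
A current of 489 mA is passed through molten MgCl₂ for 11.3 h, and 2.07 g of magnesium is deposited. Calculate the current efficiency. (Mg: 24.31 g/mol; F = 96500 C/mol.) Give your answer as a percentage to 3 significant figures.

82.6%

Q = 0.489 × 40680 = 19890 C
n(e⁻) = 19890 / 96500 = 0.2061 mol
Mg²⁺ + 2e⁻ → Mg, so theoretical n(Mg) = 0.1031 mol → 2.506 g
Efficiency = 2.07 / 2.506 = 0.8260 = 82.6%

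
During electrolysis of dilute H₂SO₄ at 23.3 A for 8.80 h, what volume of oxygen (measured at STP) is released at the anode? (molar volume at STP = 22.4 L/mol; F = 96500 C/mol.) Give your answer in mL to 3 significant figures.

42800 mL

Q = It = 23.3 × 31680 = 7.381×10^5 C
n(e⁻) = 7.381×10^5 / 96500 = 7.649 mol
2H₂O → O₂ + 4H⁺ + 4e⁻, so n(O₂) = 7.649 / 4 = 1.912 mol
V = 1.912 × 22.4 = 42.83 L
= 42800 mL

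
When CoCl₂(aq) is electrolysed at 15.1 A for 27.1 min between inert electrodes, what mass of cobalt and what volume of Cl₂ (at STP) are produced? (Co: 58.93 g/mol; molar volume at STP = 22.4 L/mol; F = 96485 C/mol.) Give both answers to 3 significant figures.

7.50 g Co; 2.85 L Cl₂

Q = 15.1 × 1626 = 24550 C; n(e⁻) = 24550 / 96485 = 0.2544 mol
Cathode: Co²⁺ + 2e⁻ → Co → n(Co) = 0.2544/2 = 0.1272 mol → 7.50 g
Anode: 2Cl⁻ → Cl₂ + 2e⁻ → n(Cl₂) = 0.2544/2 = 0.1272 mol → 2.85 L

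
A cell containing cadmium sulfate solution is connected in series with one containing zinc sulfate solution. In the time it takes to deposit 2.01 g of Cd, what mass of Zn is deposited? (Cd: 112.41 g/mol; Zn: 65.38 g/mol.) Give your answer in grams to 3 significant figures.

1.17 g

n(Cd) = 2.01 / 112.41 = 0.01788 mol
Cd²⁺ + 2e⁻ → Cd, so n(e⁻) = 2 × 0.01788 = 0.03576 mol
In series, the same 0.03576 mol of electrons flows through the second cell.
Zn²⁺ + 2e⁻ → Zn, so n(Zn) = 0.03576 / 2 = 0.01788 mol
m(Zn) = 0.01788 × 65.38 = 1.17 g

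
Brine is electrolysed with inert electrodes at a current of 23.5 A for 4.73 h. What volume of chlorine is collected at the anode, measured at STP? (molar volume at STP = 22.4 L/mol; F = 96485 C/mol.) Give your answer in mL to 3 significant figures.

46500 mL

Charge passed = 23.5 × 17028 = 4.002×10^5 C
Moles of electrons = 4.002×10^5 / 96485 = 4.148 mol
2Cl⁻ → Cl₂ + 2e⁻, so n(Cl₂) = 4.148 / 2 = 2.074 mol
V = 2.074 × 22.4 = 46.46 L
= 46500 mL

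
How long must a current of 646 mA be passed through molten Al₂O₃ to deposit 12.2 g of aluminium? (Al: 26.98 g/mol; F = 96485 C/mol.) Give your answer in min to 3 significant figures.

3380 min

n(Al) = 12.2 / 26.98 = 0.4522 mol
Al³⁺ + 3e⁻ → Al, so n(e⁻) = 3 × 0.4522 = 1.357 mol
Q = 1.357 × 96485 = 1.309×10^5 C
t = Q / I = 1.309×10^5 / 0.646 = 2.026×10^5 s = 3380 min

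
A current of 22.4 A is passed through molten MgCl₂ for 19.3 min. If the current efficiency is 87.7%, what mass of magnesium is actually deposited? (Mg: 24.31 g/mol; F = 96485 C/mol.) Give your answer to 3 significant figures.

2.87 g

Q = 22.4 × 1158 = 25940 C
n(e⁻) = 25940 / 96485 = 0.2689 mol
Mg²⁺ + 2e⁻ → Mg, so theoretical m(Mg) = 0.1345 × 24.31 = 3.270 g
Actual mass = 87.7% × 3.270 = 2.87 g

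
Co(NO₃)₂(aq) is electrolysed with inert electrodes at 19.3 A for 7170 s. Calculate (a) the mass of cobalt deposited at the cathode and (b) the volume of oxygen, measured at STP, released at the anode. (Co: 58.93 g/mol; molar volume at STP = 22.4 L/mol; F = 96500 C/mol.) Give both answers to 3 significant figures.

42.3 g Co; 8.03 L O₂

Q = 19.3 × 7170 = 1.384×10^5 C; n(e⁻) = 1.384×10^5 / 96500 = 1.434 mol
Cathode: Co²⁺ + 2e⁻ → Co → n(Co) = 1.434/2 = 0.7170 mol → 42.3 g
Anode: 2H₂O → O₂ + 4H⁺ + 4e⁻ → n(O₂) = 1.434/4 = 0.3585 mol → 8.03 L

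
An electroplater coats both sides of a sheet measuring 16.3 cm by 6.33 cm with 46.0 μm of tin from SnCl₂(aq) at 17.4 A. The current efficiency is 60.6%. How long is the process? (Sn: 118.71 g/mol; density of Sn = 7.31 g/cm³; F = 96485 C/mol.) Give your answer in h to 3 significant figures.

Plated area = 2 × 16.3 × 6.33 = 206.4 cm²
Volume = 206.4 × 46.0×10⁻⁴ cm = 0.9494 cm³
m(Sn) = 0.9494 × 7.31 = 6.940 g
n(Sn) = 6.940 / 118.71 = 0.05846 mol; n(e⁻) = 2 × 0.05846 = 0.1169 mol
Q = 0.1169 × 96485 / 0.606 = 18610 C
t = 18610 / 17.4 = 1070 s = 0.297 h

0.297 h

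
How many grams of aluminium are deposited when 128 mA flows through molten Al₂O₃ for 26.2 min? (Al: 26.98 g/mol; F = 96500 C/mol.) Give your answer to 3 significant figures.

Charge passed = 0.128 × 1572 = 201.2 C
n(e⁻) = Q/F = 201.2/96500 = 0.002085 mol
Al³⁺ + 3e⁻ → Al, so n(Al) = 0.002085 / 3 = 6.950×10^-4 mol
m = 6.950×10^-4 × 26.98 = 0.0188 g

0.0188 g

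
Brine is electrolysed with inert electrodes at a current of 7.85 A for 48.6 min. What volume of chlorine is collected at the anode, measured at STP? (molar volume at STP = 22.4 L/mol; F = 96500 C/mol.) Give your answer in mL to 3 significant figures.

2660 mL

Charge passed = 7.85 × 2916 = 22890 C
n(e⁻) = Q/F = 22890/96500 = 0.2372 mol
2Cl⁻ → Cl₂ + 2e⁻, so n(Cl₂) = 0.2372 / 2 = 0.1186 mol
V = 0.1186 × 22.4 = 2.657 L
= 2660 mL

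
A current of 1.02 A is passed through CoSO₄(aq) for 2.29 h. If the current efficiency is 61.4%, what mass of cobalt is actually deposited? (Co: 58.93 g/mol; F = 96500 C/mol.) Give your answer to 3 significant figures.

Q = 1.02 × 8244 = 8409 C
n(e⁻) = 8409 / 96500 = 0.08714 mol
Co²⁺ + 2e⁻ → Co, so theoretical m(Co) = 0.04357 × 58.93 = 2.568 g
Actual mass = 61.4% × 2.568 = 1.58 g

1.58 g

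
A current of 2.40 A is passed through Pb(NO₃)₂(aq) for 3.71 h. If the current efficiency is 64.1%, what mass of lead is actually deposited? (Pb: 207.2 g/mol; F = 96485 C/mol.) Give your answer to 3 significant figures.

22.1 g

Q = 2.40 × 13356 = 32050 C
n(e⁻) = 32050 / 96485 = 0.3322 mol
Pb²⁺ + 2e⁻ → Pb, so theoretical m(Pb) = 0.1661 × 207.2 = 34.42 g
Actual mass = 64.1% × 34.42 = 22.1 g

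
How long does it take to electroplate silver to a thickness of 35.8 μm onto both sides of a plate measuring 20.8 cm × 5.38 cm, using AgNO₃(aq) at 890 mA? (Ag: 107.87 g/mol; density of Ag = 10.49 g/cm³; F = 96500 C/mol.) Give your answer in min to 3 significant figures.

Plated area = 2 × 20.8 × 5.38 = 223.8 cm²
Volume = 223.8 × 35.8×10⁻⁴ cm = 0.8012 cm³
m(Ag) = 0.8012 × 10.49 = 8.405 g
n(Ag) = 8.405 / 107.87 = 0.07792 mol; n(e⁻) = 0.07792 mol
Q = 0.07792 × 96500 = 7519 C
t = 7519 / 0.890 = 8448 s = 141 min

141 min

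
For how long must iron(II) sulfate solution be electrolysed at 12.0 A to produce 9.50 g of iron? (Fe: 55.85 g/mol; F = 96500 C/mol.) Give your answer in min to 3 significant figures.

n(Fe) = 9.50 / 55.85 = 0.1701 mol
Fe²⁺ + 2e⁻ → Fe, so n(e⁻) = 2 × 0.1701 = 0.3402 mol
Q = 0.3402 × 96500 = 32830 C
t = Q / I = 32830 / 12.0 = 2736 s = 45.6 min

45.6 min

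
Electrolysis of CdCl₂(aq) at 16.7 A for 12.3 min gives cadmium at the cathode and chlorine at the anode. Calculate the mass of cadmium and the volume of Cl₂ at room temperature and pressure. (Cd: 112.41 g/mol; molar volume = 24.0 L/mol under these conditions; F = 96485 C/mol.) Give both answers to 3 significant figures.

Q = 16.7 × 738 = 12320 C; n(e⁻) = 12320 / 96485 = 0.1277 mol
Cathode: Cd²⁺ + 2e⁻ → Cd → n(Cd) = 0.1277/2 = 0.06385 mol → 7.18 g
Anode: 2Cl⁻ → Cl₂ + 2e⁻ → n(Cl₂) = 0.1277/2 = 0.06385 mol → 1.53 L

7.18 g Cd; 1.53 L Cl₂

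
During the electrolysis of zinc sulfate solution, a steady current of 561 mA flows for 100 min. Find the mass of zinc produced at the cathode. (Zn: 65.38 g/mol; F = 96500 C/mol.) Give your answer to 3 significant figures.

1.14 g

Q = It = 0.561 × 6000 = 3366 C
Moles of electrons = 3366 / 96500 = 0.03488 mol
Zn²⁺ + 2e⁻ → Zn, so n(Zn) = 0.03488 / 2 = 0.01744 mol
m = 0.01744 × 65.38 = 1.14 g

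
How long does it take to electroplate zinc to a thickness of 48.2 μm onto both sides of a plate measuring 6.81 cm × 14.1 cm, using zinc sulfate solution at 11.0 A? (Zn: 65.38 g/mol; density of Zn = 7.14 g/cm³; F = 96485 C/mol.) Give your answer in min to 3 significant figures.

Plated area = 2 × 6.81 × 14.1 = 192.0 cm²
Volume = 192.0 × 48.2×10⁻⁴ cm = 0.9254 cm³
m(Zn) = 0.9254 × 7.14 = 6.607 g
n(Zn) = 6.607 / 65.38 = 0.1011 mol; n(e⁻) = 2 × 0.1011 = 0.2022 mol
Q = 0.2022 × 96485 = 19510 C
t = 19510 / 11.0 = 1774 s = 29.6 min

29.6 min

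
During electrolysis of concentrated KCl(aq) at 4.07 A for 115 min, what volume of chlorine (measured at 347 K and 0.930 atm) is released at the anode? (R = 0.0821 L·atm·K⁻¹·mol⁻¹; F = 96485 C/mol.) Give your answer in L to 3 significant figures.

4.46 L

Q = 4.07 A × 6900 s = 28080 C
Moles of electrons = 28080 / 96485 = 0.2910 mol
2Cl⁻ → Cl₂ + 2e⁻, so n(Cl₂) = 0.2910 / 2 = 0.1455 mol
V = nRT/P = 0.1455 × 0.0821 × 347 / 0.930 = 4.457 L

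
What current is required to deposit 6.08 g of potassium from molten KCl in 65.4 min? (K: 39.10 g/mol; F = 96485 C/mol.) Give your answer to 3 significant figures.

n(K) = 6.08 / 39.10 = 0.1555 mol
K⁺ + e⁻ → K, so n(e⁻) = 0.1555 mol
Q = 0.1555 × 96485 = 15000 C
I = Q / t = 15000 / 3924 s = 3.82 A

3.82 A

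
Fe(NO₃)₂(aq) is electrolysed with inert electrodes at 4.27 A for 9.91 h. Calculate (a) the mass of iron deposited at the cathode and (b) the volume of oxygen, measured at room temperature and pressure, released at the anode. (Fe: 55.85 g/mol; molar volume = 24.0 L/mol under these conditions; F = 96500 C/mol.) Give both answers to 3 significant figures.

44.1 g Fe; 9.47 L O₂

Q = 4.27 × 35676 = 1.523×10^5 C; n(e⁻) = 1.523×10^5 / 96500 = 1.578 mol
Cathode: Fe²⁺ + 2e⁻ → Fe → n(Fe) = 1.578/2 = 0.7890 mol → 44.1 g
Anode: 2H₂O → O₂ + 4H⁺ + 4e⁻ → n(O₂) = 1.578/4 = 0.3945 mol → 9.47 L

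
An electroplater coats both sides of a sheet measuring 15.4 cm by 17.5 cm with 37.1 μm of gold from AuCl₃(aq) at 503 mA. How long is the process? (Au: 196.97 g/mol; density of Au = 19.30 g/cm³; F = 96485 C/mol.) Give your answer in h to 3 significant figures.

31.3 h

Plated area = 2 × 15.4 × 17.5 = 539.0 cm²
Volume = 539.0 × 37.1×10⁻⁴ cm = 2.000 cm³
m(Au) = 2.000 × 19.30 = 38.60 g
n(Au) = 38.60 / 196.97 = 0.1960 mol; n(e⁻) = 3 × 0.1960 = 0.5880 mol
Q = 0.5880 × 96485 = 56730 C
t = 56730 / 0.503 = 1.128×10^5 s = 31.3 h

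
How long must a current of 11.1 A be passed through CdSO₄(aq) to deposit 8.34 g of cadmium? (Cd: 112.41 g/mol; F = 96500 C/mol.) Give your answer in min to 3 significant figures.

n(Cd) = 8.34 / 112.41 = 0.07419 mol
Cd²⁺ + 2e⁻ → Cd, so n(e⁻) = 2 × 0.07419 = 0.1484 mol
Q = 0.1484 × 96500 = 14320 C
t = Q / I = 14320 / 11.1 = 1290 s = 21.5 min

21.5 min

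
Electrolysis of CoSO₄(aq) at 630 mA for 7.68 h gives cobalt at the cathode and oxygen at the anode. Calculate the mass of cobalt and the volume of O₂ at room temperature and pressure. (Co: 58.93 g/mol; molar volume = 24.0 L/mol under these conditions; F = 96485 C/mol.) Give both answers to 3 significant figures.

Q = 0.630 × 27648 = 17420 C; n(e⁻) = 17420 / 96485 = 0.1805 mol
Cathode: Co²⁺ + 2e⁻ → Co → n(Co) = 0.1805/2 = 0.09025 mol → 5.32 g
Anode: 2H₂O → O₂ + 4H⁺ + 4e⁻ → n(O₂) = 0.1805/4 = 0.04513 mol → 1.08 L

5.32 g Co; 1.08 L O₂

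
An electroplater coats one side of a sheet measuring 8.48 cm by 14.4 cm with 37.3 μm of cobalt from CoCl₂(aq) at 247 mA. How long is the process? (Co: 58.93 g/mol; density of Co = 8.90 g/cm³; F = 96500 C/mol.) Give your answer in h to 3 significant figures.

Plated area = 8.48 × 14.4 = 122.1 cm²
Volume = 122.1 × 37.3×10⁻⁴ cm = 0.4554 cm³
m(Co) = 0.4554 × 8.90 = 4.053 g
n(Co) = 4.053 / 58.93 = 0.06878 mol; n(e⁻) = 2 × 0.06878 = 0.1376 mol
Q = 0.1376 × 96500 = 13280 C
t = 13280 / 0.247 = 53770 s = 14.9 h

14.9 h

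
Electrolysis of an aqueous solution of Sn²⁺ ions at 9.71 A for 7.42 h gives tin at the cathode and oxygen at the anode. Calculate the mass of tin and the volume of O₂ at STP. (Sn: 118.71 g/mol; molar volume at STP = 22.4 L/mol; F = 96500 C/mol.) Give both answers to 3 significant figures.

Q = 9.71 × 26712 = 2.594×10^5 C; n(e⁻) = 2.594×10^5 / 96500 = 2.688 mol
Cathode: Sn²⁺ + 2e⁻ → Sn → n(Sn) = 2.688/2 = 1.344 mol → 160 g
Anode: 2H₂O → O₂ + 4H⁺ + 4e⁻ → n(O₂) = 2.688/4 = 0.6720 mol → 15.1 L

160 g Sn; 15.1 L O₂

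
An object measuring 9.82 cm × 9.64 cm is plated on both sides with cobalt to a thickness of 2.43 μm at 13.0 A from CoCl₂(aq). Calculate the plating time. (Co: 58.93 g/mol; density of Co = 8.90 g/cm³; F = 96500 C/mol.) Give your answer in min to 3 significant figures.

Plated area = 2 × 9.82 × 9.64 = 189.3 cm²
Volume = 189.3 × 2.43×10⁻⁴ cm = 0.04600 cm³
m(Co) = 0.04600 × 8.90 = 0.4094 g
n(Co) = 0.4094 / 58.93 = 0.006947 mol; n(e⁻) = 2 × 0.006947 = 0.01389 mol
Q = 0.01389 × 96500 = 1340 C
t = 1340 / 13.0 = 103.1 s = 1.72 min

1.72 min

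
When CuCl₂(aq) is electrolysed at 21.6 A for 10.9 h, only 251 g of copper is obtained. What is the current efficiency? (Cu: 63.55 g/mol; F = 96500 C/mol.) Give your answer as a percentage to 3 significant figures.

Q = 21.6 × 39240 = 8.476×10^5 C
n(e⁻) = 8.476×10^5 / 96500 = 8.783 mol
Cu²⁺ + 2e⁻ → Cu, so theoretical n(Cu) = 4.392 mol → 279.1 g
Efficiency = 251 / 279.1 = 0.8993 = 89.9%

89.9%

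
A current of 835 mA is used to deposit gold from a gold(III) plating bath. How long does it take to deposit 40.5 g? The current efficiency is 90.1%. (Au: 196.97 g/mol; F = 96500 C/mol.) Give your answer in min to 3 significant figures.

n(Au) = 40.5 / 196.97 = 0.2056 mol
Au³⁺ + 3e⁻ → Au, so n(e⁻) = 3 × 0.2056 = 0.6168 mol
Q = 0.6168 × 96500 / 0.901 = 66060 C
t = Q / I = 66060 / 0.835 = 79110 s = 1320 min

1320 min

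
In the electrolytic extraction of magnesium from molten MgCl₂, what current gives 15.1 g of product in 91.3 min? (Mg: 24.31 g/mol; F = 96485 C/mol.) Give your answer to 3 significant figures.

21.9 A

n(Mg) = 15.1 / 24.31 = 0.6211 mol
Mg²⁺ + 2e⁻ → Mg, so n(e⁻) = 2 × 0.6211 = 1.242 mol
Q = 1.242 × 96485 = 1.198×10^5 C
I = Q / t = 1.198×10^5 / 5478 s = 21.9 A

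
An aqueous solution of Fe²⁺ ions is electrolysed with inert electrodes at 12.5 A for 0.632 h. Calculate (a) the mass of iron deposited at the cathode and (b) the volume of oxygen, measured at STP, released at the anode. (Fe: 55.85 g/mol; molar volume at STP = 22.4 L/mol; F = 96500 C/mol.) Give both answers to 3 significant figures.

8.23 g Fe; 1.65 L O₂

Q = 12.5 × 2275.2 = 28440 C; n(e⁻) = 28440 / 96500 = 0.2947 mol
Cathode: Fe²⁺ + 2e⁻ → Fe → n(Fe) = 0.2947/2 = 0.1474 mol → 8.23 g
Anode: 2H₂O → O₂ + 4H⁺ + 4e⁻ → n(O₂) = 0.2947/4 = 0.07368 mol → 1.65 L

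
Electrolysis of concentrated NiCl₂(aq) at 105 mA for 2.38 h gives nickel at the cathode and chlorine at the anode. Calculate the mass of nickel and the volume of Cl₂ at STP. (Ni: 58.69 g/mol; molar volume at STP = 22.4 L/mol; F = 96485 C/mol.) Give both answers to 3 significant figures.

0.274 g Ni; 0.104 L Cl₂

Q = 0.105 × 8568 = 899.6 C; n(e⁻) = 899.6 / 96485 = 0.009324 mol
Cathode: Ni²⁺ + 2e⁻ → Ni → n(Ni) = 0.009324/2 = 0.004662 mol → 0.274 g
Anode: 2Cl⁻ → Cl₂ + 2e⁻ → n(Cl₂) = 0.009324/2 = 0.004662 mol → 0.104 L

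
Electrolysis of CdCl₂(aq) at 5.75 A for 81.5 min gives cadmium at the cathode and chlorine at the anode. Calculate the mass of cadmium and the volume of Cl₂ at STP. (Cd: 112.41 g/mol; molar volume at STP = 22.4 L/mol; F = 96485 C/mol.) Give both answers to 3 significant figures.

16.4 g Cd; 3.26 L Cl₂

Q = 5.75 × 4890 = 28120 C; n(e⁻) = 28120 / 96485 = 0.2914 mol
Cathode: Cd²⁺ + 2e⁻ → Cd → n(Cd) = 0.2914/2 = 0.1457 mol → 16.4 g
Anode: 2Cl⁻ → Cl₂ + 2e⁻ → n(Cl₂) = 0.2914/2 = 0.1457 mol → 3.26 L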